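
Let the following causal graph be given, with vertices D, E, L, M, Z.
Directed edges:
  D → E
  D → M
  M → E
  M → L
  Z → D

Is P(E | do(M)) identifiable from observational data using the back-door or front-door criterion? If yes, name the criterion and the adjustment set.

desc(M)\{M}={E,L}; candidates ⊆ {D,Z}.
size 0: {}; under {} M still reaches {D,E,Z} ∋ E.
{D}: M⊥E given {D} in G with M→· removed — back-door holds.
P(E|do(M)) = Σ_{D} P(E|M,D)·P(D).

P(E|do(M)): backdoor, adjust for {D}.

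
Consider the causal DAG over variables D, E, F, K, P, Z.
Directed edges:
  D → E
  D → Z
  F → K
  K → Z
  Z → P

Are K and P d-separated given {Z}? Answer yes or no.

Yes — K ⊥ P | {Z}.

Bayes-Ball from K | {Z} reaches {D,E,F}.
P ∉ reach(K|{Z}) ⇒ K ⊥ P | {Z}.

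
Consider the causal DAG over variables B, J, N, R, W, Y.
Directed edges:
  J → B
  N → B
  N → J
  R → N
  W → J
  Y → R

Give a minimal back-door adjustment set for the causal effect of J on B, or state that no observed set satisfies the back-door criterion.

J→B: minimal back-door set {N}.

desc(J)\{J}={B}; candidates ⊆ {N,R,W,Y}.
size 0: {}; under {} J still reaches {B,N,R,W,Y} ∋ B.
{N}: J⊥B given {N} in G with J→· removed — back-door holds.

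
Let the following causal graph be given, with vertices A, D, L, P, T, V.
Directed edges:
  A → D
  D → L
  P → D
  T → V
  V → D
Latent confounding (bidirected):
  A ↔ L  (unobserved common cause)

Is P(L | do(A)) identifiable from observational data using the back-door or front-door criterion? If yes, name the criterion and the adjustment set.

P(L|do(A)): frontdoor, adjust for {D}.

desc(A)\{A}={D,L}; candidates ⊆ {P,T,V}.
A↔L: latent back-door arc(s) into A.
size 0: {}; under {} A still reaches {L} ∋ L.
size 1: {P}, {T}, {V}; under {P} A still reaches {L} ∋ L.
size 2: {P,T}, {P,V}, {T,V}; under {P,T} A still reaches {L} ∋ L.
A↔L cannot be blocked by any observed set — no back-door set.
{D}: (i) intercepts every directed A→L path; (ii) no back-door A→{D}; (iii) {A} blocks every back-door {D}→L. Front-door holds.
P(L|do(A)) = Σ_{D} P(D|A) Σ_{A'} P(L|D,A')P(A').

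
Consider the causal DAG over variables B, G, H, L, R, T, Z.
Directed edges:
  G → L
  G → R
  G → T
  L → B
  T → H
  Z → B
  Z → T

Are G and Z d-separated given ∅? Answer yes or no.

Bayes-Ball from G | ∅ reaches {B,H,L,R,T}.
Z ∉ reach(G|∅) ⇒ G ⊥ Z | ∅.

Yes — G ⊥ Z | ∅.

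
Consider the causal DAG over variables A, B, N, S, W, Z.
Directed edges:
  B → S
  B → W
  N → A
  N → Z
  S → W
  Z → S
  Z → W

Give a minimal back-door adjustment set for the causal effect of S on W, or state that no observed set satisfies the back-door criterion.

desc(S)\{S}={W}; candidates ⊆ {A,B,N,Z}.
size 0: {}; under {} S still reaches {A,B,N,W,Z} ∋ W.
size 1: {A}, {B}, {N} …(+1); under {A} S still reaches {B,N,W,Z} ∋ W.
{B,Z}: S⊥W given {B,Z} in G with S→· removed — back-door holds.

S→W: minimal back-door set {B, Z}.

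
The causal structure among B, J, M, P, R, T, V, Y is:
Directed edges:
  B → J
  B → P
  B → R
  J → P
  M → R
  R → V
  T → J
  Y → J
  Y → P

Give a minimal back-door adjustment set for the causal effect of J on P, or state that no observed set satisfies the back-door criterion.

J→P: minimal back-door set {B, Y}.

desc(J)\{J}={P}; candidates ⊆ {B,M,R,T,V,Y}.
size 0: {}; under {} J still reaches {B,P,R,T,V,Y} ∋ P.
size 1: {B}, {M}, {R} …(+3); under {B} J still reaches {P,T,Y} ∋ P.
{B,Y}: J⊥P given {B,Y} in G with J→· removed — back-door holds.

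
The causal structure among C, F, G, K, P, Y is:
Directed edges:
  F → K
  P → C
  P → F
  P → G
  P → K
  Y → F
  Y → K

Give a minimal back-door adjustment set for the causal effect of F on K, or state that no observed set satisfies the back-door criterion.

F→K: minimal back-door set {P, Y}.

desc(F)\{F}={K}; candidates ⊆ {C,G,P,Y}.
size 0: {}; under {} F still reaches {C,G,K,P,Y} ∋ K.
size 1: {C}, {G}, {P} …(+1); under {C} F still reaches {G,K,P,Y} ∋ K.
{P,Y}: F⊥K given {P,Y} in G with F→· removed — back-door holds.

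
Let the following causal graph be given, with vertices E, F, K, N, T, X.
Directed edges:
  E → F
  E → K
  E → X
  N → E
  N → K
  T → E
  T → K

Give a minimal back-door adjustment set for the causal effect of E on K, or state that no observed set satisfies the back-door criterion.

E→K: minimal back-door set {N, T}.

desc(E)\{E}={F,K,X}; candidates ⊆ {N,T}.
size 0: {}; under {} E still reaches {K,N,T} ∋ K.
size 1: {N}, {T}; under {N} E still reaches {K,T} ∋ K.
{N,T}: E⊥K given {N,T} in G with E→· removed — back-door holds.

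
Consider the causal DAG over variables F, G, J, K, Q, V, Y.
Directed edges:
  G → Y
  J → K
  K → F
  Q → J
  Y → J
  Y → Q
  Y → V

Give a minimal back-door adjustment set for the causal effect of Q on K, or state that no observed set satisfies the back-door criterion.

desc(Q)\{Q}={F,J,K}; candidates ⊆ {G,V,Y}.
size 0: {}; under {} Q still reaches {F,G,J,K,V,Y} ∋ K.
{Y}: Q⊥K given {Y} in G with Q→· removed — back-door holds.

Q→K: minimal back-door set {Y}.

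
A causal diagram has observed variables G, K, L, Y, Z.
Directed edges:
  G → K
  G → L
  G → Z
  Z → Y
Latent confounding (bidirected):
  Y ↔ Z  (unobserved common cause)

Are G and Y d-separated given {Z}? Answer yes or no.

Bayes-Ball from G | {Z} reaches {K,L,Y}.
Y ∈ reach(G|{Z}) ⇒ G ⊥̸ Y | {Z}.

No — G and Y are d-connected given {Z}.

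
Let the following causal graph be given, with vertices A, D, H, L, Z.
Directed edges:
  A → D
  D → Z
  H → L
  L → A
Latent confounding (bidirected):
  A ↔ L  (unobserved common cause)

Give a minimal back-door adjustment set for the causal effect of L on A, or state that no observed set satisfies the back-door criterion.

desc(L)\{L}={A,D,Z}; candidates ⊆ {H}.
L↔A: latent back-door arc(s) into L.
size 0: {}; under {} L still reaches {A,D,H,Z} ∋ A.
size 1: {H}; under {H} L still reaches {A,D,Z} ∋ A.
L↔A cannot be blocked by any observed set — no back-door set.

L→A: no observed back-door set.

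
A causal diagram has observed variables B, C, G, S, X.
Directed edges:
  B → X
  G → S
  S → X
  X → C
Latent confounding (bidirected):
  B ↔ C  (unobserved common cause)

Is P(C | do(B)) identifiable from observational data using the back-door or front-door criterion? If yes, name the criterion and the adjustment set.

desc(B)\{B}={C,X}; candidates ⊆ {G,S}.
B↔C: latent back-door arc(s) into B.
size 0: {}; under {} B still reaches {C} ∋ C.
size 1: {G}, {S}; under {G} B still reaches {C} ∋ C.
size 2: {G,S}; under {G,S} B still reaches {C} ∋ C.
B↔C cannot be blocked by any observed set — no back-door set.
{X}: (i) intercepts every directed B→C path; (ii) no back-door B→{X}; (iii) {B} blocks every back-door {X}→C. Front-door holds.
P(C|do(B)) = Σ_{X} P(X|B) Σ_{B'} P(C|X,B')P(B').

P(C|do(B)): frontdoor, adjust for {X}.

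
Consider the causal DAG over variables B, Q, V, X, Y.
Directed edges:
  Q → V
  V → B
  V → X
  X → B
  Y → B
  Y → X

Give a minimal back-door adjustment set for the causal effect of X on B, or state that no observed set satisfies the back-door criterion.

desc(X)\{X}={B}; candidates ⊆ {Q,V,Y}.
size 0: {}; under {} X still reaches {B,Q,V,Y} ∋ B.
size 1: {Q}, {V}, {Y}; under {Q} X still reaches {B,V,Y} ∋ B.
{V,Y}: X⊥B given {V,Y} in G with X→· removed — back-door holds.

X→B: minimal back-door set {V, Y}.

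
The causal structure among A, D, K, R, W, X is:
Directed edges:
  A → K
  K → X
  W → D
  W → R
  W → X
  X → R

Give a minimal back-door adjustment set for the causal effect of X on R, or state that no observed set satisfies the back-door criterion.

desc(X)\{X}={R}; candidates ⊆ {A,D,K,W}.
size 0: {}; under {} X still reaches {A,D,K,R,W} ∋ R.
{W}: X⊥R given {W} in G with X→· removed — back-door holds.

X→R: minimal back-door set {W}.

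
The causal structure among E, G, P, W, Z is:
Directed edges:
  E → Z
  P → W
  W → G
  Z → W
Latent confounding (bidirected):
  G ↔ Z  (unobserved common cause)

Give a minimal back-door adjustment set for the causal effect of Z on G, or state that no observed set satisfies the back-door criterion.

desc(Z)\{Z}={G,W}; candidates ⊆ {E,P}.
Z↔G: latent back-door arc(s) into Z.
size 0: {}; under {} Z still reaches {E,G} ∋ G.
size 1: {E}, {P}; under {E} Z still reaches {G} ∋ G.
size 2: {E,P}; under {E,P} Z still reaches {G} ∋ G.
Z↔G cannot be blocked by any observed set — no back-door set.

Z→G: no observed back-door set.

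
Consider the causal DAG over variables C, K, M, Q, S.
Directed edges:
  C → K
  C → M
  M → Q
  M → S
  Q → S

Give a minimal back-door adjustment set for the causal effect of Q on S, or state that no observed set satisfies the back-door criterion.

desc(Q)\{Q}={S}; candidates ⊆ {C,K,M}.
size 0: {}; under {} Q still reaches {C,K,M,S} ∋ S.
{M}: Q⊥S given {M} in G with Q→· removed — back-door holds.

Q→S: minimal back-door set {M}.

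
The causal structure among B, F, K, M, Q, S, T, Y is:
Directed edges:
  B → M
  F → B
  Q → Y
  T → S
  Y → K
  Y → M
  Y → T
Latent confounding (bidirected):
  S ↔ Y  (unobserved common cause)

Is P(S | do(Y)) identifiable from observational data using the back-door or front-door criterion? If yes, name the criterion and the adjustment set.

desc(Y)\{Y}={K,M,S,T}; candidates ⊆ {B,F,Q}.
Y↔S: latent back-door arc(s) into Y.
size 0: {}; under {} Y still reaches {Q,S} ∋ S.
size 1: {B}, {F}, {Q}; under {B} Y still reaches {Q,S} ∋ S.
size 2: {B,F}, {B,Q}, {F,Q}; under {B,F} Y still reaches {Q,S} ∋ S.
Y↔S cannot be blocked by any observed set — no back-door set.
{T}: (i) intercepts every directed Y→S path; (ii) no back-door Y→{T}; (iii) {Y} blocks every back-door {T}→S. Front-door holds.
P(S|do(Y)) = Σ_{T} P(T|Y) Σ_{Y'} P(S|T,Y')P(Y').

P(S|do(Y)): frontdoor, adjust for {T}.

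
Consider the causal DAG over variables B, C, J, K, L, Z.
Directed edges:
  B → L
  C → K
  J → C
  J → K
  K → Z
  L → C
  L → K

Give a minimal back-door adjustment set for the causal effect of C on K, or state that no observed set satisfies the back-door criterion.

C→K: minimal back-door set {J, L}.

desc(C)\{C}={K,Z}; candidates ⊆ {B,J,L}.
size 0: {}; under {} C still reaches {B,J,K,L,Z} ∋ K.
size 1: {B}, {J}, {L}; under {B} C still reaches {J,K,L,Z} ∋ K.
{J,L}: C⊥K given {J,L} in G with C→· removed — back-door holds.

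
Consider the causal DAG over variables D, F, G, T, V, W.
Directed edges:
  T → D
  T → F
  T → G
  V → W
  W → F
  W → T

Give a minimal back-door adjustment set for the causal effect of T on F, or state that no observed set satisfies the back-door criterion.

desc(T)\{T}={D,F,G}; candidates ⊆ {V,W}.
size 0: {}; under {} T still reaches {F,V,W} ∋ F.
{W}: T⊥F given {W} in G with T→· removed — back-door holds.

T→F: minimal back-door set {W}.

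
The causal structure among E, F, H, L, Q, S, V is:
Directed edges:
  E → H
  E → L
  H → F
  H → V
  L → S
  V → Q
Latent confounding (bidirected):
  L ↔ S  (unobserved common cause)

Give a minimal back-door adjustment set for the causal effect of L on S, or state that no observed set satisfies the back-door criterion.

L→S: no observed back-door set.

desc(L)\{L}={S}; candidates ⊆ {E,F,H,Q,V}.
L↔S: latent back-door arc(s) into L.
size 0: {}; under {} L still reaches {E,F,H,Q,S,V} ∋ S.
size 1: {E}, {F}, {H} …(+2); under {E} L still reaches {S} ∋ S.
size 2: {E,F}, {E,H}, {E,Q} …(+7); under {E,F} L still reaches {S} ∋ S.
L↔S cannot be blocked by any observed set — no back-door set.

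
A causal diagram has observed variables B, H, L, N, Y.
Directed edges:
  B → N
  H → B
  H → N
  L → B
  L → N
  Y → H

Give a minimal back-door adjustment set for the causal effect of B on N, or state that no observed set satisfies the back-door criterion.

B→N: minimal back-door set {H, L}.

desc(B)\{B}={N}; candidates ⊆ {H,L,Y}.
size 0: {}; under {} B still reaches {H,L,N,Y} ∋ N.
size 1: {H}, {L}, {Y}; under {H} B still reaches {L,N} ∋ N.
{H,L}: B⊥N given {H,L} in G with B→· removed — back-door holds.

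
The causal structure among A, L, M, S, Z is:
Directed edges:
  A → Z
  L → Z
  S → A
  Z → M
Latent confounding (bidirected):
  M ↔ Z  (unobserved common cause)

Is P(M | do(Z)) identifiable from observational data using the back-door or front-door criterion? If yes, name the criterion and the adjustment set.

desc(Z)\{Z}={M}; candidates ⊆ {A,L,S}.
Z↔M: latent back-door arc(s) into Z.
size 0: {}; under {} Z still reaches {A,L,M,S} ∋ M.
size 1: {A}, {L}, {S}; under {A} Z still reaches {L,M} ∋ M.
size 2: {A,L}, {A,S}, {L,S}; under {A,L} Z still reaches {M} ∋ M.
Z↔M cannot be blocked by any observed set — no back-door set.
No mediator lies on a directed Z→…→M path.
Neither criterion identifies P(M|do(Z)) in this graph.

P(M|do(Z)): not identifiable (no BD/FD set).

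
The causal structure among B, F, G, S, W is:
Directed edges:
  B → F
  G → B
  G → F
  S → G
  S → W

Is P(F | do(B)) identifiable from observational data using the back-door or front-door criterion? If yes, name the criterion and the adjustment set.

P(F|do(B)): backdoor, adjust for {G}.

desc(B)\{B}={F}; candidates ⊆ {G,S,W}.
size 0: {}; under {} B still reaches {F,G,S,W} ∋ F.
{G}: B⊥F given {G} in G with B→· removed — back-door holds.
P(F|do(B)) = Σ_{G} P(F|B,G)·P(G).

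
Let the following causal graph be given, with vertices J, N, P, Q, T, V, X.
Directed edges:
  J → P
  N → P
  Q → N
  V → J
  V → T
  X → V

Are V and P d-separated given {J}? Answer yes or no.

Yes — V ⊥ P | {J}.

Bayes-Ball from V | {J} reaches {T,X}.
P ∉ reach(V|{J}) ⇒ V ⊥ P | {J}.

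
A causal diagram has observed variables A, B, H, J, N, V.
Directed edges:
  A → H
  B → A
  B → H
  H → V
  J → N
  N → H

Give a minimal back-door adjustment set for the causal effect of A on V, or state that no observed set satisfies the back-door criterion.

desc(A)\{A}={H,V}; candidates ⊆ {B,J,N}.
size 0: {}; under {} A still reaches {B,H,V} ∋ V.
{B}: A⊥V given {B} in G with A→· removed — back-door holds.

A→V: minimal back-door set {B}.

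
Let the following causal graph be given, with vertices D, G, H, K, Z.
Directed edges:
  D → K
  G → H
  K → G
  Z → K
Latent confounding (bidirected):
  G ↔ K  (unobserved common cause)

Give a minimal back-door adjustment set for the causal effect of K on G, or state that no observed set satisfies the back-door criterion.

K→G: no observed back-door set.

desc(K)\{K}={G,H}; candidates ⊆ {D,Z}.
K↔G: latent back-door arc(s) into K.
size 0: {}; under {} K still reaches {D,G,H,Z} ∋ G.
size 1: {D}, {Z}; under {D} K still reaches {G,H,Z} ∋ G.
size 2: {D,Z}; under {D,Z} K still reaches {G,H} ∋ G.
K↔G cannot be blocked by any observed set — no back-door set.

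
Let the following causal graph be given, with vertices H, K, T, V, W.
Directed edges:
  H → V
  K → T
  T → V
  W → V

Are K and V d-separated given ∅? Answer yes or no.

Bayes-Ball from K | ∅ reaches {T,V}.
V ∈ reach(K|∅) ⇒ K ⊥̸ V | ∅.

No — K and V are d-connected given ∅.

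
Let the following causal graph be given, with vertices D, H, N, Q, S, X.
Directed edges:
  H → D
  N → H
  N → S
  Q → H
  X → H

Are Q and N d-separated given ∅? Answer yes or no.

Bayes-Ball from Q | ∅ reaches {D,H}.
N ∉ reach(Q|∅) ⇒ Q ⊥ N | ∅.

Yes — Q ⊥ N | ∅.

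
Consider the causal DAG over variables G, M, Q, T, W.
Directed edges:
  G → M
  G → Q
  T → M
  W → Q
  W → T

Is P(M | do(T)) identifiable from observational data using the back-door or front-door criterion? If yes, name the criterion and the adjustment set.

P(M|do(T)): backdoor, adjust for ∅.

desc(T)\{T}={M}; candidates ⊆ {G,Q,W}.
∅: T⊥M given ∅ in G with T→· removed — back-door holds.
P(M|do(T)) = P(M|T) — no adjustment needed.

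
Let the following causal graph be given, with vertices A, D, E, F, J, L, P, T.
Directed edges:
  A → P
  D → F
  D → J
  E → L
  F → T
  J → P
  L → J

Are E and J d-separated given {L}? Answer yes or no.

Bayes-Ball from E | {L} reaches ∅.
J ∉ reach(E|{L}) ⇒ E ⊥ J | {L}.

Yes — E ⊥ J | {L}.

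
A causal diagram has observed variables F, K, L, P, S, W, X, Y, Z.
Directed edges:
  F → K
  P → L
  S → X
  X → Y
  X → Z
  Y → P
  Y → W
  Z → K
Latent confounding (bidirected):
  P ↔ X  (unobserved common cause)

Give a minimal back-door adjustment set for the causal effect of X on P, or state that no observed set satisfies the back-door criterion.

X→P: no observed back-door set.

desc(X)\{X}={K,L,P,W,Y,Z}; candidates ⊆ {F,S}.
X↔P: latent back-door arc(s) into X.
size 0: {}; under {} X still reaches {L,P,S} ∋ P.
size 1: {F}, {S}; under {F} X still reaches {L,P,S} ∋ P.
size 2: {F,S}; under {F,S} X still reaches {L,P} ∋ P.
X↔P cannot be blocked by any observed set — no back-door set.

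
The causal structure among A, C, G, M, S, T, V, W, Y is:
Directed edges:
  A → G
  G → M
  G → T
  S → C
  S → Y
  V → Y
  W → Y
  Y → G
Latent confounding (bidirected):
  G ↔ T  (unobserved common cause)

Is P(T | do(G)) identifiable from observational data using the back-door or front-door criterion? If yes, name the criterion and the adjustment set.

P(T|do(G)): not identifiable (no BD/FD set).

desc(G)\{G}={M,T}; candidates ⊆ {A,C,S,V,W,Y}.
G↔T: latent back-door arc(s) into G.
size 0: {}; under {} G still reaches {A,C,S,T,V,W,Y} ∋ T.
size 1: {A}, {C}, {S} …(+3); under {A} G still reaches {C,S,T,V,W,Y} ∋ T.
size 2: {A,C}, {A,S}, {A,V} …(+12); under {A,C} G still reaches {S,T,V,W,Y} ∋ T.
G↔T cannot be blocked by any observed set — no back-door set.
No mediator lies on a directed G→…→T path.
Neither criterion identifies P(T|do(G)) in this graph.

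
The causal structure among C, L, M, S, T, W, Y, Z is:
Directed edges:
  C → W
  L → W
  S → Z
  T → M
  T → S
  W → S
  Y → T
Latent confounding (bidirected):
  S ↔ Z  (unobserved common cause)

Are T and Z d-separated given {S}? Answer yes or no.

Bayes-Ball from T | {S} reaches {C,L,M,W,Y,Z}.
Z ∈ reach(T|{S}) ⇒ T ⊥̸ Z | {S}.

No — T and Z are d-connected given {S}.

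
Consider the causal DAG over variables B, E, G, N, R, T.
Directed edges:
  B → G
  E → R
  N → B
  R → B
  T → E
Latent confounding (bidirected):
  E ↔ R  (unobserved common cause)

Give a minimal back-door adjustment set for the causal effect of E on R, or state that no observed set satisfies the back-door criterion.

desc(E)\{E}={B,G,R}; candidates ⊆ {N,T}.
E↔R: latent back-door arc(s) into E.
size 0: {}; under {} E still reaches {B,G,R,T} ∋ R.
size 1: {N}, {T}; under {N} E still reaches {B,G,R,T} ∋ R.
size 2: {N,T}; under {N,T} E still reaches {B,G,R} ∋ R.
E↔R cannot be blocked by any observed set — no back-door set.

E→R: no observed back-door set.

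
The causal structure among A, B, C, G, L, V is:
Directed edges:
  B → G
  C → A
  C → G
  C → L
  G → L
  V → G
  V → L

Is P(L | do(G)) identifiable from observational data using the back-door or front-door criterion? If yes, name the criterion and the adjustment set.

P(L|do(G)): backdoor, adjust for {C, V}.

desc(G)\{G}={L}; candidates ⊆ {A,B,C,V}.
size 0: {}; under {} G still reaches {A,B,C,L,V} ∋ L.
size 1: {A}, {B}, {C} …(+1); under {A} G still reaches {B,C,L,V} ∋ L.
{C,V}: G⊥L given {C,V} in G with G→· removed — back-door holds.
P(L|do(G)) = Σ_{C,V} P(L|G,C,V)·P(C,V).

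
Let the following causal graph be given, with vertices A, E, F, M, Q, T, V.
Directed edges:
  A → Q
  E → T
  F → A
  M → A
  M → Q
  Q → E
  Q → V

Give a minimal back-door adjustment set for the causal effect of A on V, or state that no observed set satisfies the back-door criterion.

A→V: minimal back-door set {M}.

desc(A)\{A}={E,Q,T,V}; candidates ⊆ {F,M}.
size 0: {}; under {} A still reaches {E,F,M,Q,T,V} ∋ V.
{M}: A⊥V given {M} in G with A→· removed — back-door holds.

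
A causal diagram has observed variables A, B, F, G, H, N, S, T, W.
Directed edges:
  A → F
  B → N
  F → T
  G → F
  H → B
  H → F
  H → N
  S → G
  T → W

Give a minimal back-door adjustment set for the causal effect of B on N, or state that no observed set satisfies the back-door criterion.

B→N: minimal back-door set {H}.

desc(B)\{B}={N}; candidates ⊆ {A,F,G,H,S,T,W}.
size 0: {}; under {} B still reaches {F,H,N,T,W} ∋ N.
{H}: B⊥N given {H} in G with B→· removed — back-door holds.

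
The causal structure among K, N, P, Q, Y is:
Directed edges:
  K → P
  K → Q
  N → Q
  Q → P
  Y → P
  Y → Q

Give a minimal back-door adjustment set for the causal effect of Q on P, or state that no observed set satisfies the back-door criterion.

desc(Q)\{Q}={P}; candidates ⊆ {K,N,Y}.
size 0: {}; under {} Q still reaches {K,N,P,Y} ∋ P.
size 1: {K}, {N}, {Y}; under {K} Q still reaches {N,P,Y} ∋ P.
{K,Y}: Q⊥P given {K,Y} in G with Q→· removed — back-door holds.

Q→P: minimal back-door set {K, Y}.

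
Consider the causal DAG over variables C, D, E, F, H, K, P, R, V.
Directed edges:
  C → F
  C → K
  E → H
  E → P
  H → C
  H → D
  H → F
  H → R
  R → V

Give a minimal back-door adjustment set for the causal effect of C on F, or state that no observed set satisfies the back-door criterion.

C→F: minimal back-door set {H}.

desc(C)\{C}={F,K}; candidates ⊆ {D,E,H,P,R,V}.
size 0: {}; under {} C still reaches {D,E,F,H,P,R,V} ∋ F.
{H}: C⊥F given {H} in G with C→· removed — back-door holds.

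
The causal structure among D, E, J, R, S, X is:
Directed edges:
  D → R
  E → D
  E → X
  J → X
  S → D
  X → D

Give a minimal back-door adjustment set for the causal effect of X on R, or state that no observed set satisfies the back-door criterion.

X→R: minimal back-door set {E}.

desc(X)\{X}={D,R}; candidates ⊆ {E,J,S}.
size 0: {}; under {} X still reaches {D,E,J,R} ∋ R.
{E}: X⊥R given {E} in G with X→· removed — back-door holds.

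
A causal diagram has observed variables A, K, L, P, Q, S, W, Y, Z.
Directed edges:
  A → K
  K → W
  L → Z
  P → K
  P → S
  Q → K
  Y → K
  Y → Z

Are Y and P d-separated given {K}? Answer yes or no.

No — Y and P are d-connected given {K}.

Bayes-Ball from Y | {K} reaches {A,P,Q,S,Z}.
P ∈ reach(Y|{K}) ⇒ Y ⊥̸ P | {K}.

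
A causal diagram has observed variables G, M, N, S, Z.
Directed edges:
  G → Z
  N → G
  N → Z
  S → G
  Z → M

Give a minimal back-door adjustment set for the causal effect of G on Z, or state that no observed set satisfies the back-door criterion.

desc(G)\{G}={M,Z}; candidates ⊆ {N,S}.
size 0: {}; under {} G still reaches {M,N,S,Z} ∋ Z.
{N}: G⊥Z given {N} in G with G→· removed — back-door holds.

G→Z: minimal back-door set {N}.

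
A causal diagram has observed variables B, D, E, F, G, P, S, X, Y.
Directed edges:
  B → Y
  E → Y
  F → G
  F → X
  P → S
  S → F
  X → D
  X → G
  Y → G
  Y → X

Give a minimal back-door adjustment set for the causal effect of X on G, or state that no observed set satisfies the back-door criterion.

desc(X)\{X}={D,G}; candidates ⊆ {B,E,F,P,S,Y}.
size 0: {}; under {} X still reaches {B,E,F,G,P,S,Y} ∋ G.
size 1: {B}, {E}, {F} …(+3); under {B} X still reaches {E,F,G,P,S,Y} ∋ G.
{F,Y}: X⊥G given {F,Y} in G with X→· removed — back-door holds.

X→G: minimal back-door set {F, Y}.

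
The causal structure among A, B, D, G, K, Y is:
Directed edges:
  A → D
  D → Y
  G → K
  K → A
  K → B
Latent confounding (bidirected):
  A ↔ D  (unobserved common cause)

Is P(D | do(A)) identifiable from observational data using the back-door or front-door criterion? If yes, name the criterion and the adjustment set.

P(D|do(A)): not identifiable (no BD/FD set).

desc(A)\{A}={D,Y}; candidates ⊆ {B,G,K}.
A↔D: latent back-door arc(s) into A.
size 0: {}; under {} A still reaches {B,D,G,K,Y} ∋ D.
size 1: {B}, {G}, {K}; under {B} A still reaches {D,G,K,Y} ∋ D.
size 2: {B,G}, {B,K}, {G,K}; under {B,G} A still reaches {D,K,Y} ∋ D.
A↔D cannot be blocked by any observed set — no back-door set.
No mediator lies on a directed A→…→D path.
Neither criterion identifies P(D|do(A)) in this graph.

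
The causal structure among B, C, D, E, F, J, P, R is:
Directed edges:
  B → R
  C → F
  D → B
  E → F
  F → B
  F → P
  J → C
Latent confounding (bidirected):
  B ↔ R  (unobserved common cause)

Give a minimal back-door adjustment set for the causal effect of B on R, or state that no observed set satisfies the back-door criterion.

B→R: no observed back-door set.

desc(B)\{B}={R}; candidates ⊆ {C,D,E,F,J,P}.
B↔R: latent back-door arc(s) into B.
size 0: {}; under {} B still reaches {C,D,E,F,J,P,R} ∋ R.
size 1: {C}, {D}, {E} …(+3); under {C} B still reaches {D,E,F,P,R} ∋ R.
size 2: {C,D}, {C,E}, {C,F} …(+12); under {C,D} B still reaches {E,F,P,R} ∋ R.
B↔R cannot be blocked by any observed set — no back-door set.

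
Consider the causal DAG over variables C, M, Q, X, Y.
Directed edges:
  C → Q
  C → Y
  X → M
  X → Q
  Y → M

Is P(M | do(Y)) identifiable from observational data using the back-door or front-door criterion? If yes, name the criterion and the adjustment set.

desc(Y)\{Y}={M}; candidates ⊆ {C,Q,X}.
∅: Y⊥M given ∅ in G with Y→· removed — back-door holds.
P(M|do(Y)) = P(M|Y) — no adjustment needed.

P(M|do(Y)): backdoor, adjust for ∅.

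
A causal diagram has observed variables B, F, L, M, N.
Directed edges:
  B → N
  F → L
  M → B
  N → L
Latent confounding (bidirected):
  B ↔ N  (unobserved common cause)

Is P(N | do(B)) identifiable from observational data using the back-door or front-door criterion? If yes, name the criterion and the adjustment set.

P(N|do(B)): not identifiable (no BD/FD set).

desc(B)\{B}={L,N}; candidates ⊆ {F,M}.
B↔N: latent back-door arc(s) into B.
size 0: {}; under {} B still reaches {L,M,N} ∋ N.
size 1: {F}, {M}; under {F} B still reaches {L,M,N} ∋ N.
size 2: {F,M}; under {F,M} B still reaches {L,N} ∋ N.
B↔N cannot be blocked by any observed set — no back-door set.
No mediator lies on a directed B→…→N path.
Neither criterion identifies P(N|do(B)) in this graph.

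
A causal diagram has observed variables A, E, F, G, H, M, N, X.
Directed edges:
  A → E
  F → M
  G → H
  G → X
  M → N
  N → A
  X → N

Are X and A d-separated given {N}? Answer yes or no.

Bayes-Ball from X | {N} reaches {F,G,H,M}.
A ∉ reach(X|{N}) ⇒ X ⊥ A | {N}.

Yes — X ⊥ A | {N}.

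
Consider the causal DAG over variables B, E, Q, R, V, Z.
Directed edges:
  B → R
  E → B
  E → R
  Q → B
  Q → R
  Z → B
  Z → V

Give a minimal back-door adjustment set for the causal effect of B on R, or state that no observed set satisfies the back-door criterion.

desc(B)\{B}={R}; candidates ⊆ {E,Q,V,Z}.
size 0: {}; under {} B still reaches {E,Q,R,V,Z} ∋ R.
size 1: {E}, {Q}, {V} …(+1); under {E} B still reaches {Q,R,V,Z} ∋ R.
{E,Q}: B⊥R given {E,Q} in G with B→· removed — back-door holds.

B→R: minimal back-door set {E, Q}.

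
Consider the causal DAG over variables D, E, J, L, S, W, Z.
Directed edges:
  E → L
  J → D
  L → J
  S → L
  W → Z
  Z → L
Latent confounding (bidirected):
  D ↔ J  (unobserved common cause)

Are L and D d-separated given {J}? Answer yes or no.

Bayes-Ball from L | {J} reaches {D,E,S,W,Z}.
D ∈ reach(L|{J}) ⇒ L ⊥̸ D | {J}.

No — L and D are d-connected given {J}.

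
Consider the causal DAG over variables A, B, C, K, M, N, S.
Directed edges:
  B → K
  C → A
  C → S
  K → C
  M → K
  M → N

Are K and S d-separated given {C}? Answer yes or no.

Yes — K ⊥ S | {C}.

Bayes-Ball from K | {C} reaches {B,M,N}.
S ∉ reach(K|{C}) ⇒ K ⊥ S | {C}.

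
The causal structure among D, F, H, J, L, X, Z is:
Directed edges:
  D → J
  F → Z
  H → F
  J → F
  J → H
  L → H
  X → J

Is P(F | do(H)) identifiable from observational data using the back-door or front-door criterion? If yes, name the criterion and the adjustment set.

P(F|do(H)): backdoor, adjust for {J}.

desc(H)\{H}={F,Z}; candidates ⊆ {D,J,L,X}.
size 0: {}; under {} H still reaches {D,F,J,L,X,Z} ∋ F.
{J}: H⊥F given {J} in G with H→· removed — back-door holds.
P(F|do(H)) = Σ_{J} P(F|H,J)·P(J).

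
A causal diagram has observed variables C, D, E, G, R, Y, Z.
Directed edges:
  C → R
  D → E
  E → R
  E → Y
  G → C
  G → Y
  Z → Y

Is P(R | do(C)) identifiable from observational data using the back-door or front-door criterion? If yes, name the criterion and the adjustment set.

desc(C)\{C}={R}; candidates ⊆ {D,E,G,Y,Z}.
∅: C⊥R given ∅ in G with C→· removed — back-door holds.
P(R|do(C)) = P(R|C) — no adjustment needed.

P(R|do(C)): backdoor, adjust for ∅.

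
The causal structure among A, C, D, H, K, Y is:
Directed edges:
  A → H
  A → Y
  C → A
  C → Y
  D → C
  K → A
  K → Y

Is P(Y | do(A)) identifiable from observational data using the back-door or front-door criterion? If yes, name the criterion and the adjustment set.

P(Y|do(A)): backdoor, adjust for {C, K}.

desc(A)\{A}={H,Y}; candidates ⊆ {C,D,K}.
size 0: {}; under {} A still reaches {C,D,K,Y} ∋ Y.
size 1: {C}, {D}, {K}; under {C} A still reaches {K,Y} ∋ Y.
{C,K}: A⊥Y given {C,K} in G with A→· removed — back-door holds.
P(Y|do(A)) = Σ_{C,K} P(Y|A,C,K)·P(C,K).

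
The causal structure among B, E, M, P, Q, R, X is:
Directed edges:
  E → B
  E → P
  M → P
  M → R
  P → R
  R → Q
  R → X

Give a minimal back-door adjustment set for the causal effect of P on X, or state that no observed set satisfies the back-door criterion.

desc(P)\{P}={Q,R,X}; candidates ⊆ {B,E,M}.
size 0: {}; under {} P still reaches {B,E,M,Q,R,X} ∋ X.
{M}: P⊥X given {M} in G with P→· removed — back-door holds.

P→X: minimal back-door set {M}.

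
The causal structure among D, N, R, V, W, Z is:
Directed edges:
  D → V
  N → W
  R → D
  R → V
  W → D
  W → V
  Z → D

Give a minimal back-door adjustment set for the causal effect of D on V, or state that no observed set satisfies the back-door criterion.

desc(D)\{D}={V}; candidates ⊆ {N,R,W,Z}.
size 0: {}; under {} D still reaches {N,R,V,W,Z} ∋ V.
size 1: {N}, {R}, {W} …(+1); under {N} D still reaches {R,V,W,Z} ∋ V.
{R,W}: D⊥V given {R,W} in G with D→· removed — back-door holds.

D→V: minimal back-door set {R, W}.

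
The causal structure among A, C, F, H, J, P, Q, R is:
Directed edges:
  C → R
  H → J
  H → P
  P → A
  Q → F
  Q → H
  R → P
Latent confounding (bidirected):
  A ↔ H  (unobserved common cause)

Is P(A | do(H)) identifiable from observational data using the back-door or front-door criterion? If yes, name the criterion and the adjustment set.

P(A|do(H)): frontdoor, adjust for {P}.

desc(H)\{H}={A,J,P}; candidates ⊆ {C,F,Q,R}.
H↔A: latent back-door arc(s) into H.
size 0: {}; under {} H still reaches {A,F,Q} ∋ A.
size 1: {C}, {F}, {Q} …(+1); under {C} H still reaches {A,F,Q} ∋ A.
size 2: {C,F}, {C,Q}, {C,R} …(+3); under {C,F} H still reaches {A,Q} ∋ A.
H↔A cannot be blocked by any observed set — no back-door set.
{P}: (i) intercepts every directed H→A path; (ii) no back-door H→{P}; (iii) {H} blocks every back-door {P}→A. Front-door holds.
P(A|do(H)) = Σ_{P} P(P|H) Σ_{H'} P(A|P,H')P(H').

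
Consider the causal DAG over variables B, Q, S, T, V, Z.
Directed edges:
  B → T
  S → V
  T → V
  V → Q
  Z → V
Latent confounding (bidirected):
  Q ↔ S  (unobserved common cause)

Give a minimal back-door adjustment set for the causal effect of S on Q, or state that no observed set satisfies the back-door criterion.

desc(S)\{S}={Q,V}; candidates ⊆ {B,T,Z}.
S↔Q: latent back-door arc(s) into S.
size 0: {}; under {} S still reaches {Q} ∋ Q.
size 1: {B}, {T}, {Z}; under {B} S still reaches {Q} ∋ Q.
size 2: {B,T}, {B,Z}, {T,Z}; under {B,T} S still reaches {Q} ∋ Q.
S↔Q cannot be blocked by any observed set — no back-door set.

S→Q: no observed back-door set.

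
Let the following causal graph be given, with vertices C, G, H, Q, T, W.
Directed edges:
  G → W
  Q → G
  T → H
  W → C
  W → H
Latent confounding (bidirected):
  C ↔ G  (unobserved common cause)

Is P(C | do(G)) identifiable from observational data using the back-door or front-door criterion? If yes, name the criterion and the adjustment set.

P(C|do(G)): frontdoor, adjust for {W}.

desc(G)\{G}={C,H,W}; candidates ⊆ {Q,T}.
G↔C: latent back-door arc(s) into G.
size 0: {}; under {} G still reaches {C,Q} ∋ C.
size 1: {Q}, {T}; under {Q} G still reaches {C} ∋ C.
size 2: {Q,T}; under {Q,T} G still reaches {C} ∋ C.
G↔C cannot be blocked by any observed set — no back-door set.
{W}: (i) intercepts every directed G→C path; (ii) no back-door G→{W}; (iii) {G} blocks every back-door {W}→C. Front-door holds.
P(C|do(G)) = Σ_{W} P(W|G) Σ_{G'} P(C|W,G')P(G').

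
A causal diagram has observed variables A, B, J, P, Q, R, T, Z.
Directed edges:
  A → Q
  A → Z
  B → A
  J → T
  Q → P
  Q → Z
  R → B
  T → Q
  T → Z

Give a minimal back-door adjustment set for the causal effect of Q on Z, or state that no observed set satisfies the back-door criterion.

desc(Q)\{Q}={P,Z}; candidates ⊆ {A,B,J,R,T}.
size 0: {}; under {} Q still reaches {A,B,J,R,T,Z} ∋ Z.
size 1: {A}, {B}, {J} …(+2); under {A} Q still reaches {J,T,Z} ∋ Z.
{A,T}: Q⊥Z given {A,T} in G with Q→· removed — back-door holds.

Q→Z: minimal back-door set {A, T}.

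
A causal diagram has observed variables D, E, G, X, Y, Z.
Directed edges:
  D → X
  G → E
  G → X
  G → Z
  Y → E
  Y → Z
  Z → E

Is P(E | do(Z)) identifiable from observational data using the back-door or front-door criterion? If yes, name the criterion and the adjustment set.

desc(Z)\{Z}={E}; candidates ⊆ {D,G,X,Y}.
size 0: {}; under {} Z still reaches {E,G,X,Y} ∋ E.
size 1: {D}, {G}, {X} …(+1); under {D} Z still reaches {E,G,X,Y} ∋ E.
{G,Y}: Z⊥E given {G,Y} in G with Z→· removed — back-door holds.
P(E|do(Z)) = Σ_{G,Y} P(E|Z,G,Y)·P(G,Y).

P(E|do(Z)): backdoor, adjust for {G, Y}.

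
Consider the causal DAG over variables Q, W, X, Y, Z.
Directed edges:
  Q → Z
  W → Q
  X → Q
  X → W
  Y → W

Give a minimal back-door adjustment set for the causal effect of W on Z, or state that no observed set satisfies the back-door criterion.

W→Z: minimal back-door set {X}.

desc(W)\{W}={Q,Z}; candidates ⊆ {X,Y}.
size 0: {}; under {} W still reaches {Q,X,Y,Z} ∋ Z.
{X}: W⊥Z given {X} in G with W→· removed — back-door holds.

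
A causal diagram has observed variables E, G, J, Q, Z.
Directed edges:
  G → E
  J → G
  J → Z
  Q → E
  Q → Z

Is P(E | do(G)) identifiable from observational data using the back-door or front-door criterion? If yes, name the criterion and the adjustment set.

P(E|do(G)): backdoor, adjust for ∅.

desc(G)\{G}={E}; candidates ⊆ {J,Q,Z}.
∅: G⊥E given ∅ in G with G→· removed — back-door holds.
P(E|do(G)) = P(E|G) — no adjustment needed.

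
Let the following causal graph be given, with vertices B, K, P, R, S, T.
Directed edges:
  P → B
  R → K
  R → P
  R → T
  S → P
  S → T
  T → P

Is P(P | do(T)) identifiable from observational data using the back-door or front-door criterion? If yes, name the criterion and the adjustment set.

P(P|do(T)): backdoor, adjust for {R, S}.

desc(T)\{T}={B,P}; candidates ⊆ {K,R,S}.
size 0: {}; under {} T still reaches {B,K,P,R,S} ∋ P.
size 1: {K}, {R}, {S}; under {K} T still reaches {B,P,R,S} ∋ P.
{R,S}: T⊥P given {R,S} in G with T→· removed — back-door holds.
P(P|do(T)) = Σ_{R,S} P(P|T,R,S)·P(R,S).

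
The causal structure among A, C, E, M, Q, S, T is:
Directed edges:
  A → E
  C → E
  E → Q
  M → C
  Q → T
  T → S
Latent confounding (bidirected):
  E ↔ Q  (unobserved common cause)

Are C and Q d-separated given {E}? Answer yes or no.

Bayes-Ball from C | {E} reaches {A,M,Q,S,T}.
Q ∈ reach(C|{E}) ⇒ C ⊥̸ Q | {E}.

No — C and Q are d-connected given {E}.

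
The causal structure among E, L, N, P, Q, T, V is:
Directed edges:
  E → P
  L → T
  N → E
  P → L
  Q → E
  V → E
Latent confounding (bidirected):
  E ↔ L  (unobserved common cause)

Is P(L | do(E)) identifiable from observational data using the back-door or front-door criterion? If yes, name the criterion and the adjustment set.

desc(E)\{E}={L,P,T}; candidates ⊆ {N,Q,V}.
E↔L: latent back-door arc(s) into E.
size 0: {}; under {} E still reaches {L,N,Q,T,V} ∋ L.
size 1: {N}, {Q}, {V}; under {N} E still reaches {L,Q,T,V} ∋ L.
size 2: {N,Q}, {N,V}, {Q,V}; under {N,Q} E still reaches {L,T,V} ∋ L.
E↔L cannot be blocked by any observed set — no back-door set.
{P}: (i) intercepts every directed E→L path; (ii) no back-door E→{P}; (iii) {E} blocks every back-door {P}→L. Front-door holds.
P(L|do(E)) = Σ_{P} P(P|E) Σ_{E'} P(L|P,E')P(E').

P(L|do(E)): frontdoor, adjust for {P}.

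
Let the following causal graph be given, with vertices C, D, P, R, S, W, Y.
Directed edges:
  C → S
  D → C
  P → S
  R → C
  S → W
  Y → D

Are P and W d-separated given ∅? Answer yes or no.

Bayes-Ball from P | ∅ reaches {S,W}.
W ∈ reach(P|∅) ⇒ P ⊥̸ W | ∅.

No — P and W are d-connected given ∅.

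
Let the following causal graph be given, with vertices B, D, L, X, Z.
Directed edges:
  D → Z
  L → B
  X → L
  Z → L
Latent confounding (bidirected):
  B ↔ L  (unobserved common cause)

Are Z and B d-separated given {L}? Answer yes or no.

Bayes-Ball from Z | {L} reaches {B,D,X}.
B ∈ reach(Z|{L}) ⇒ Z ⊥̸ B | {L}.

No — Z and B are d-connected given {L}.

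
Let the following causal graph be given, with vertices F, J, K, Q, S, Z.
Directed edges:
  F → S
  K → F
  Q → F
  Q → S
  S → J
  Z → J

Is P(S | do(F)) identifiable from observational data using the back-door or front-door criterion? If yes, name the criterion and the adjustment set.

desc(F)\{F}={J,S}; candidates ⊆ {K,Q,Z}.
size 0: {}; under {} F still reaches {J,K,Q,S} ∋ S.
{Q}: F⊥S given {Q} in G with F→· removed — back-door holds.
P(S|do(F)) = Σ_{Q} P(S|F,Q)·P(Q).

P(S|do(F)): backdoor, adjust for {Q}.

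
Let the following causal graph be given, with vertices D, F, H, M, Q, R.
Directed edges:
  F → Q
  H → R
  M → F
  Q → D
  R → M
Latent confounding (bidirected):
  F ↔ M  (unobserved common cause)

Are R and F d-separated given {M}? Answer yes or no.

No — R and F are d-connected given {M}.

Bayes-Ball from R | {M} reaches {D,F,H,Q}.
F ∈ reach(R|{M}) ⇒ R ⊥̸ F | {M}.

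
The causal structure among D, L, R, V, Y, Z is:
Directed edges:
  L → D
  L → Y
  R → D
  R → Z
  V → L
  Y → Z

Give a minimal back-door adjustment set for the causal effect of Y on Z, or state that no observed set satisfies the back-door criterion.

desc(Y)\{Y}={Z}; candidates ⊆ {D,L,R,V}.
∅: Y⊥Z given ∅ in G with Y→· removed — back-door holds.

Y→Z: minimal back-door set ∅.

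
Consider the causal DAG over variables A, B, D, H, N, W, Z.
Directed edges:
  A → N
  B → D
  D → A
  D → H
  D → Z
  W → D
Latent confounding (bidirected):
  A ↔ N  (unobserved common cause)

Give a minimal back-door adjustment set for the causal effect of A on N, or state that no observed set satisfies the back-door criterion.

desc(A)\{A}={N}; candidates ⊆ {B,D,H,W,Z}.
A↔N: latent back-door arc(s) into A.
size 0: {}; under {} A still reaches {B,D,H,N,W,Z} ∋ N.
size 1: {B}, {D}, {H} …(+2); under {B} A still reaches {D,H,N,W,Z} ∋ N.
size 2: {B,D}, {B,H}, {B,W} …(+7); under {B,D} A still reaches {N} ∋ N.
A↔N cannot be blocked by any observed set — no back-door set.

A→N: no observed back-door set.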